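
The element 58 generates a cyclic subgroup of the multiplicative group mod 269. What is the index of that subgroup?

4

ord(58) | φ(269) = 269 − 1 = 268 = 2^2 · 67.
Divisors of 268: 1, 2, 4, 67, 134, 268.
Compute 58^d (mod 269) for the divisors d until we hit 1:
58^1 ≡ 58 (mod 269)
58^2 ≡ 136 (mod 269)
58^4 ≡ 204 (mod 269)
58^67 ≡ 1 (mod 269) ✓
So ord_269(58) = 67, hence |⟨58⟩| = 67.
The index is φ(269) / ord(58) = 268 / 67 = 4.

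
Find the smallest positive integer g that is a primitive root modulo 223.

3

φ(223) = 223 − 1 = 222 = 2 · 3 · 37.
Test candidates g = 2, 3, … against the prime factors q ∈ {2, 3, 37} of φ(223): g is a generator iff g^(222/q) ≢ 1 for every such q.
g = 2: 2^111 ≡ 1 — hits 1, so not a primitive root.
g = 3: 3^111 ≡ 222; 3^74 ≡ 183; 3^6 ≡ 60 — none is 1, so 3 is a primitive root.
Hence the least primitive root of 223 is 3.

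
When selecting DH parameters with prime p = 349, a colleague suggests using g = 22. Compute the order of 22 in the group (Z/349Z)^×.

ord(22) | φ(349) = 349 − 1 = 348 = 2^2 · 3 · 29.
Divisors of 348: 1, 2, 3, 4, 6, 12, 29, 58, 87, 116, 174, 348.
Compute 22^d (mod 349) for the divisors d until we hit 1:
22^1 ≡ 22
22^2 ≡ 135
22^3 ≡ 178
22^4 ≡ 77
22^6 ≡ 274
22^12 ≡ 41
22^29 ≡ 123
22^58 ≡ 122
22^87 ≡ 348
22^116 ≡ 226
22^174 ≡ 1
So ord_349(22) = 174.

174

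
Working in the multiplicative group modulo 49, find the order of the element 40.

42

Since 40 ∈ (Z/49Z)^×, its order divides φ(49) = φ(7^2) = 7·(7−1) = 42 = 2 · 3 · 7.
Divisors of 42: 1, 2, 3, 6, 7, 14, 21, 42.
Evaluate successive powers at the divisors of 42:
40^1 ≡ 40
40^2 ≡ 32
40^3 ≡ 6
40^6 ≡ 36
40^7 ≡ 19
40^14 ≡ 18
40^21 ≡ 48
40^42 ≡ 1
The smallest such exponent is 42, so the order of 40 is 42.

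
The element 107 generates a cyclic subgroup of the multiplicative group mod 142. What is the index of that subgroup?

Since 107 ∈ (Z/142Z)^×, its order divides φ(142) = φ(2)·φ(71) = 1·70 = 70 = 2 · 5 · 7.
Divisors of 70: 1, 2, 5, 7, 10, 14, 35, 70.
Evaluate successive powers at the divisors of 70:
107^1 ≡ 107
107^2 ≡ 89
107^5 ≡ 91
107^7 ≡ 5
107^10 ≡ 45
107^14 ≡ 25
107^35 ≡ 1
Thus |⟨107⟩| = ord(107) = 35.
[(Z/142Z)^× : ⟨107⟩] = 70/35 = 2.

2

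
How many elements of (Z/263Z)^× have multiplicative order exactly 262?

130

φ(263) = 263 − 1 = 262 = 2 · 131.
Since (Z/263Z)^× is cyclic of order 262, the number of elements of order d is φ(d) when d | 262 and 0 otherwise.
262 = 2 · 131 divides 262, and φ(262) = 130.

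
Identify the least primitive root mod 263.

5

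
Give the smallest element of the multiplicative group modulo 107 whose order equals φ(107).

2

φ(107) = 107 − 1 = 106 = 2 · 53.
Test candidates g = 2, 3, … against the prime factors q ∈ {2, 53} of φ(107): g is a generator iff g^(106/q) ≢ 1 for every such q.
g = 2: 2^53 ≡ 106; 2^2 ≡ 4 — none is 1, so 2 is a primitive root.
Hence the least primitive root of 107 is 2.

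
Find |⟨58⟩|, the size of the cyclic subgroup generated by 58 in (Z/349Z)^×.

116

ord(58) | φ(349) = 349 − 1 = 348 = 2^2 · 3 · 29.
Divisors of 348: 1, 2, 3, 4, 6, 12, 29, 58, 87, 116, 174, 348.
Check 58^d mod 349 for each divisor in increasing order:
58^1 ≡ 58
58^2 ≡ 223
58^3 ≡ 21
58^4 ≡ 171
58^6 ≡ 92
58^12 ≡ 88
58^29 ≡ 213
58^58 ≡ 348
58^87 ≡ 136
58^116 ≡ 1
The smallest such exponent is 116, so the order of 58 is 116.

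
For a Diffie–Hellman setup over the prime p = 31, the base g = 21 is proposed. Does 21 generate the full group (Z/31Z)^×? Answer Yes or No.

Yes

φ(31) = 31 − 1 = 30 = 2 · 3 · 5.
It suffices to check that the order of 21 is not a proper divisor of 30: compute 21^(30/q) for q ∈ {2, 3, 5}.
21^15 ≡ 30 (mod 31)  [q = 2: ≢ 1 ✓]
21^10 ≡ 5 (mod 31)  [q = 3: ≢ 1 ✓]
21^6 ≡ 2 (mod 31)  [q = 5: ≢ 1 ✓]
Every test exponent gives a nontrivial residue, hence 21 generates the full group.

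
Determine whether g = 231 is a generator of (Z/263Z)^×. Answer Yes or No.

Yes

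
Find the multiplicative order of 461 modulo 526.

131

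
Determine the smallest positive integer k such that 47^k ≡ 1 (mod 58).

28

By Lagrange's theorem, ord_58(47) divides φ(58) = φ(2)·φ(29) = 1·28 = 28 = 2^2 · 7.
Divisors of 28: 1, 2, 4, 7, 14, 28.
Test each divisor d:
47^1 ≡ 47 (mod 58)
47^2 ≡ 5 (mod 58)
47^4 ≡ 25 (mod 58)
47^7 ≡ 17 (mod 58)
47^14 ≡ 57 (mod 58)
47^28 ≡ 1 (mod 58) ✓
Hence ord(47) = 28.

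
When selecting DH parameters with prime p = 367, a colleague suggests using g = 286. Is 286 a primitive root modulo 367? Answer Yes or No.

No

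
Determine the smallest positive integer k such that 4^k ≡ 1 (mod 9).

3

The order of 4 must divide φ(9) = φ(3^2) = 3·(3−1) = 6 = 2 · 3.
Divisors of 6: 1, 2, 3, 6.
Check 4^d mod 9 for each divisor in increasing order:
4^1 ≡ 4 (mod 9)
4^2 ≡ 7 (mod 9)
4^3 ≡ 1 (mod 9) ✓
Therefore the multiplicative order of 4 modulo 9 is 3.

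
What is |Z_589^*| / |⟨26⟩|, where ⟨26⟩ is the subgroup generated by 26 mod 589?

90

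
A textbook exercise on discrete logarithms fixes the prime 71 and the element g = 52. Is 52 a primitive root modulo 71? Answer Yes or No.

Yes

φ(71) = 71 − 1 = 70 = 2 · 5 · 7.
Test 52^(70/q) mod 71 for each prime factor q of 70:
52^35 ≡ 70 (mod 71)  [q = 2: ≢ 1 ✓]
52^14 ≡ 54 (mod 71)  [q = 5: ≢ 1 ✓]
52^10 ≡ 37 (mod 71)  [q = 7: ≢ 1 ✓]
None equal 1, so ord_71(52) = 70: 52 is a primitive root.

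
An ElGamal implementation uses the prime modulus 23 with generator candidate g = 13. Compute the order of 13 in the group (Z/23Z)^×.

By Lagrange's theorem, ord_23(13) divides φ(23) = 23 − 1 = 22 = 2 · 11.
Divisors of 22: 1, 2, 11, 22.
Check 13^d mod 23 for each divisor in increasing order:
13^1 ≡ 13 (mod 23)
13^2 ≡ 8 (mod 23)
13^11 ≡ 1 (mod 23) ✓
So ord_23(13) = 11.

11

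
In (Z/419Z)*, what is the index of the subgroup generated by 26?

1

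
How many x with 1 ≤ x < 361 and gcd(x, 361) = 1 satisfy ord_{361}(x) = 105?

0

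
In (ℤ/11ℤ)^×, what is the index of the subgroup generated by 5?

2

Since 5 ∈ (Z/11Z)^×, its order divides φ(11) = 11 − 1 = 10 = 2 · 5.
Divisors of 10: 1, 2, 5, 10.
Evaluate successive powers at the divisors of 10:
5^1 ≡ 5 (mod 11)
5^2 ≡ 3 (mod 11)
5^5 ≡ 1 (mod 11) ✓
Thus |⟨5⟩| = ord(5) = 5.
[(Z/11Z)^× : ⟨5⟩] = 10/5 = 2.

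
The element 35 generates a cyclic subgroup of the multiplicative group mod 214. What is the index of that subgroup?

2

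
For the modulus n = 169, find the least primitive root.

φ(169) = φ(13^2) = 13·(13−1) = 156 = 2^2 · 3 · 13.
Test candidates g = 2, 3, … against the prime factors q ∈ {2, 3, 13} of φ(169): g is a generator iff g^(156/q) ≢ 1 for every such q.
g = 2: 2^78 ≡ 168; 2^52 ≡ 146; 2^12 ≡ 40 — none is 1, so 2 is a primitive root.
The smallest primitive root modulo 169 is 2.

2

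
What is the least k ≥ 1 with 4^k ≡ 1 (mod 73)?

9

The order of 4 must divide φ(73) = 73 − 1 = 72 = 2^3 · 3^2.
Divisors of 72: 1, 2, 3, 4, 6, 8, 9, 12, 18, 24, 36, 72.
Evaluate successive powers at the divisors of 72:
4^1 ≡ 4 (mod 73)
4^2 ≡ 16 (mod 73)
4^3 ≡ 64 (mod 73)
4^4 ≡ 37 (mod 73)
4^6 ≡ 8 (mod 73)
4^8 ≡ 55 (mod 73)
4^9 ≡ 1 (mod 73) ✓
So ord_73(4) = 9.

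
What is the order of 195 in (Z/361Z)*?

Since 195 ∈ (Z/361Z)^×, its order divides φ(361) = φ(19^2) = 19·(19−1) = 342 = 2 · 3^2 · 19.
Divisors of 342: 1, 2, 3, 6, 9, 18, 19, 38, 57, 114, 171, 342.
Check 195^d mod 361 for each divisor in increasing order:
195^1 ≡ 195 (mod 361)
195^2 ≡ 120 (mod 361)
195^3 ≡ 296 (mod 361)
195^6 ≡ 254 (mod 361)
195^9 ≡ 96 (mod 361)
195^18 ≡ 191 (mod 361)
195^19 ≡ 62 (mod 361)
195^38 ≡ 234 (mod 361)
195^57 ≡ 68 (mod 361)
195^114 ≡ 292 (mod 361)
195^171 ≡ 1 (mod 361) ✓
The smallest such exponent is 171, so the order of 195 is 171.

171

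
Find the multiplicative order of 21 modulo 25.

By Lagrange's theorem, ord_25(21) divides φ(25) = φ(5^2) = 5·(5−1) = 20 = 2^2 · 5.
Divisors of 20: 1, 2, 4, 5, 10, 20.
Compute 21^d (mod 25) for the divisors d until we hit 1:
21^1 ≡ 21 (mod 25)
21^2 ≡ 16 (mod 25)
21^4 ≡ 6 (mod 25)
21^5 ≡ 1 (mod 25) ✓
So ord_25(21) = 5.

5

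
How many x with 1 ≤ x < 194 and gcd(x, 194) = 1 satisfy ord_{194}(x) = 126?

0

φ(194) = φ(2)·φ(97) = 1·96 = 96 = 2^5 · 3.
(Z/194Z)^× is cyclic (|G| = 96); a cyclic group of order m has exactly φ(d) elements of each order d | m, and none otherwise.
Here 96 is not a multiple of 126, so there are no elements of order 126.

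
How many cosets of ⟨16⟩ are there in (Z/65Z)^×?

16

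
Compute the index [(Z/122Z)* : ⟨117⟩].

The order of 117 must divide φ(122) = φ(2)·φ(61) = 1·60 = 60 = 2^2 · 3 · 5.
Divisors of 60: 1, 2, 3, 4, 5, 6, 10, 12, 15, 20, 30, 60.
Evaluate successive powers at the divisors of 60:
117^1 ≡ 117
117^2 ≡ 25
117^3 ≡ 119
117^4 ≡ 15
117^5 ≡ 47
117^6 ≡ 9
117^10 ≡ 13
117^12 ≡ 81
117^15 ≡ 1
So ord_122(117) = 15, hence |⟨117⟩| = 15.
Index = |(Z/122Z)^×| / |⟨117⟩| = 60 / 15 = 4.

4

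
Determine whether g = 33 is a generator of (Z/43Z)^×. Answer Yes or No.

Yes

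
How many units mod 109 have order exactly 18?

φ(109) = 109 − 1 = 108 = 2^2 · 3^3.
In a cyclic group of order 108, there are φ(d) elements of order d for each divisor d of 108, and zero for non-divisors.
18 = 2 · 3^2 divides 108, and φ(18) = 6.

6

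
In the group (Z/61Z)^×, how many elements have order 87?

φ(61) = 61 − 1 = 60 = 2^2 · 3 · 5.
(Z/61Z)^× is cyclic (|G| = 60); a cyclic group of order m has exactly φ(d) elements of each order d | m, and none otherwise.
Here 60 is not a multiple of 87, so there are no elements of order 87.

0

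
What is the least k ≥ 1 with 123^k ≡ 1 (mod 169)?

156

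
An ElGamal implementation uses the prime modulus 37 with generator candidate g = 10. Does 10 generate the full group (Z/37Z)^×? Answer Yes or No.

No

φ(37) = 37 − 1 = 36 = 2^2 · 3^2.
Test 10^(36/q) mod 37 for each prime factor q of 36:
10^18 ≡ 1 (mod 37)  [q = 2: ≡ 1 ✗]
10^12 ≡ 1 (mod 37)  [q = 3: ≡ 1 ✗]
10^18 ≡ 1 shows ord(10) | 18, strictly less than φ(37); not a primitive root.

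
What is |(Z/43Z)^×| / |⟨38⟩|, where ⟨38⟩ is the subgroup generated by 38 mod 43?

2

The order of 38 must divide φ(43) = 43 − 1 = 42 = 2 · 3 · 7.
Divisors of 42: 1, 2, 3, 6, 7, 14, 21, 42.
Compute 38^d (mod 43) for the divisors d until we hit 1:
38^1 ≡ 38 (mod 43)
38^2 ≡ 25 (mod 43)
38^3 ≡ 4 (mod 43)
38^6 ≡ 16 (mod 43)
38^7 ≡ 6 (mod 43)
38^14 ≡ 36 (mod 43)
38^21 ≡ 1 (mod 43) ✓
The order of 38 is 21, so the subgroup it generates has 21 elements.
The index is φ(43) / ord(38) = 42 / 21 = 2.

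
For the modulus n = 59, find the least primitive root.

2

φ(59) = 59 − 1 = 58 = 2 · 29.
Test candidates g = 2, 3, … against the prime factors q ∈ {2, 29} of φ(59): g is a generator iff g^(58/q) ≢ 1 for every such q.
g = 2: 2^29 ≡ 58; 2^2 ≡ 4 — none is 1, so 2 is a primitive root.
Hence the least primitive root of 59 is 2.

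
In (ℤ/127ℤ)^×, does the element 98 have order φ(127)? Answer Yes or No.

No

φ(127) = 127 − 1 = 126 = 2 · 3^2 · 7.
Test 98^(126/q) mod 127 for each prime factor q of 126:
98^63 ≡ 1 (mod 127)  [q = 2: ≡ 1 ✗]
98^42 ≡ 19 (mod 127)  [q = 3: ≢ 1 ✓]
98^18 ≡ 4 (mod 127)  [q = 7: ≢ 1 ✓]
The check at q = 2 fails, so 98 generates a proper subgroup.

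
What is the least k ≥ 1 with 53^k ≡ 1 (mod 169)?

13

Since 53 ∈ (Z/169Z)^×, its order divides φ(169) = φ(13^2) = 13·(13−1) = 156 = 2^2 · 3 · 13.
Divisors of 156: 1, 2, 3, 4, 6, 12, 13, 26, 39, 52, 78, 156.
Compute 53^d (mod 169) for the divisors d until we hit 1:
53^1 ≡ 53 (mod 169)
53^2 ≡ 105 (mod 169)
53^3 ≡ 157 (mod 169)
53^4 ≡ 40 (mod 169)
53^6 ≡ 144 (mod 169)
53^12 ≡ 118 (mod 169)
53^13 ≡ 1 (mod 169) ✓
Therefore the multiplicative order of 53 modulo 169 is 13.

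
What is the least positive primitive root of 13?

φ(13) = 13 − 1 = 12 = 2^2 · 3.
Test candidates g = 2, 3, … against the prime factors q ∈ {2, 3} of φ(13): g is a generator iff g^(12/q) ≢ 1 for every such q.
g = 2: 2^6 ≡ 12; 2^4 ≡ 3 — none is 1, so 2 is a primitive root.
So 2 is the smallest generator of (Z/13Z)^×.

2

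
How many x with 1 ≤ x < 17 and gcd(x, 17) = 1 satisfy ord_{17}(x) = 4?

2

φ(17) = 17 − 1 = 16 = 2^4.
Since (Z/17Z)^× is cyclic of order 16, the number of elements of order d is φ(d) when d | 16 and 0 otherwise.
4 = 2^2 divides 16, and φ(4) = 2.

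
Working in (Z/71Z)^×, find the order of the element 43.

35

ord(43) | φ(71) = 71 − 1 = 70 = 2 · 5 · 7.
Divisors of 70: 1, 2, 5, 7, 10, 14, 35, 70.
Test each divisor d:
43^1 ≡ 43
43^2 ≡ 3
43^5 ≡ 32
43^7 ≡ 25
43^10 ≡ 30
43^14 ≡ 57
43^35 ≡ 1
The smallest such exponent is 35, so the order of 43 is 35.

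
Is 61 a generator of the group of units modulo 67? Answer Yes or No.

Yes

φ(67) = 67 − 1 = 66 = 2 · 3 · 11.
Test 61^(66/q) mod 67 for each prime factor q of 66:
61^33 ≡ 66 (mod 67)  [q = 2: ≢ 1 ✓]
61^22 ≡ 37 (mod 67)  [q = 3: ≢ 1 ✓]
61^6 ≡ 24 (mod 67)  [q = 11: ≢ 1 ✓]
All checks pass, so 61 has order 66 and is a primitive root modulo 67.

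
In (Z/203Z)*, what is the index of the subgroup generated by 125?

12

The order of 125 must divide φ(203) = φ(7·29) = (7−1)·(29−1) = 6·28 = 168 = 2^3 · 3 · 7.
Divisors of 168: 1, 2, 3, 4, 6, 7, 8, 12, 14, 21, 24, 28, 42, 56, 84, 168.
Evaluate successive powers at the divisors of 168:
125^1 ≡ 125 (mod 203)
125^2 ≡ 197 (mod 203)
125^3 ≡ 62 (mod 203)
125^4 ≡ 36 (mod 203)
125^6 ≡ 190 (mod 203)
125^7 ≡ 202 (mod 203)
125^8 ≡ 78 (mod 203)
125^12 ≡ 169 (mod 203)
125^14 ≡ 1 (mod 203) ✓
The order of 125 is 14, so the subgroup it generates has 14 elements.
[(Z/203Z)^× : ⟨125⟩] = 168/14 = 12.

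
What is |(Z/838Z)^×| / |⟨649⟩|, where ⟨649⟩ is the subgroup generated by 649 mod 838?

Since 649 ∈ (Z/838Z)^×, its order divides φ(838) = φ(2)·φ(419) = 1·418 = 418 = 2 · 11 · 19.
Divisors of 418: 1, 2, 11, 19, 22, 38, 209, 418.
Evaluate successive powers at the divisors of 418:
649^1 ≡ 649
649^2 ≡ 525
649^11 ≡ 305
649^19 ≡ 779
649^22 ≡ 7
649^38 ≡ 129
649^209 ≡ 837
649^418 ≡ 1
Thus |⟨649⟩| = ord(649) = 418.
The index is φ(838) / ord(649) = 418 / 418 = 1.

1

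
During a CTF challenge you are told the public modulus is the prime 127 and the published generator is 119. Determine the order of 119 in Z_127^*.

14

Since 119 ∈ (Z/127Z)^×, its order divides φ(127) = 127 − 1 = 126 = 2 · 3^2 · 7.
Divisors of 126: 1, 2, 3, 6, 7, 9, 14, 18, 21, 42, 63, 126.
Check 119^d mod 127 for each divisor in increasing order:
119^1 ≡ 119 (mod 127)
119^2 ≡ 64 (mod 127)
119^3 ≡ 123 (mod 127)
119^6 ≡ 16 (mod 127)
119^7 ≡ 126 (mod 127)
119^9 ≡ 63 (mod 127)
119^14 ≡ 1 (mod 127) ✓
Therefore the multiplicative order of 119 modulo 127 is 14.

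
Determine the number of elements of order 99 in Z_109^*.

0

φ(109) = 109 − 1 = 108 = 2^2 · 3^3.
(Z/109Z)^× is cyclic (|G| = 108); a cyclic group of order m has exactly φ(d) elements of each order d | m, and none otherwise.
Here 108 is not a multiple of 99, so there are no elements of order 99.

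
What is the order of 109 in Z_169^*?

The order of 109 must divide φ(169) = φ(13^2) = 13·(13−1) = 156 = 2^2 · 3 · 13.
Divisors of 156: 1, 2, 3, 4, 6, 12, 13, 26, 39, 52, 78, 156.
Check 109^d mod 169 for each divisor in increasing order:
109^1 ≡ 109 (mod 169)
109^2 ≡ 51 (mod 169)
109^3 ≡ 151 (mod 169)
109^4 ≡ 66 (mod 169)
109^6 ≡ 155 (mod 169)
109^12 ≡ 27 (mod 169)
109^13 ≡ 70 (mod 169)
109^26 ≡ 168 (mod 169)
109^39 ≡ 99 (mod 169)
109^52 ≡ 1 (mod 169) ✓
Therefore the multiplicative order of 109 modulo 169 is 52.

52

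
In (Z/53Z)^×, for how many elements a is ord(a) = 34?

0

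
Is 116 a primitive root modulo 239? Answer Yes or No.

No

φ(239) = 239 − 1 = 238 = 2 · 7 · 17.
An element g generates (Z/239Z)^× iff g^(238/q) ≢ 1 (mod 239) for each prime q ∈ {2, 7, 17}.
116^119 ≡ 1 (mod 239)  [q = 2: ≡ 1 ✗]
116^34 ≡ 100 (mod 239)  [q = 7: ≢ 1 ✓]
116^14 ≡ 36 (mod 239)  [q = 17: ≢ 1 ✓]
Since 116^119 ≡ 1, the order of 116 divides 119 < 238, so 116 is not a primitive root.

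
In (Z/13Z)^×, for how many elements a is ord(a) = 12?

4

φ(13) = 13 − 1 = 12 = 2^2 · 3.
In a cyclic group of order 12, there are φ(d) elements of order d for each divisor d of 12, and zero for non-divisors.
12 = 2^2 · 3 divides 12, and φ(12) = 4.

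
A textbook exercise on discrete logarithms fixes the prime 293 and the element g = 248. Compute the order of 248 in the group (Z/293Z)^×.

292

Since 248 ∈ (Z/293Z)^×, its order divides φ(293) = 293 − 1 = 292 = 2^2 · 73.
Divisors of 292: 1, 2, 4, 73, 146, 292.
Test each divisor d:
248^1 ≡ 248 (mod 293)
248^2 ≡ 267 (mod 293)
248^4 ≡ 90 (mod 293)
248^73 ≡ 138 (mod 293)
248^146 ≡ 292 (mod 293)
248^292 ≡ 1 (mod 293) ✓
So ord_293(248) = 292.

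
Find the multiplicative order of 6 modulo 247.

36

The order of 6 must divide φ(247) = φ(13·19) = (13−1)·(19−1) = 12·18 = 216 = 2^3 · 3^3.
Divisors of 216: 1, 2, 3, 4, 6, 8, 9, 12, 18, 24, 27, 36, 54, 72, 108, 216.
Evaluate successive powers at the divisors of 216:
6^1 ≡ 6 (mod 247)
6^2 ≡ 36 (mod 247)
6^3 ≡ 216 (mod 247)
6^4 ≡ 61 (mod 247)
6^6 ≡ 220 (mod 247)
6^8 ≡ 16 (mod 247)
6^9 ≡ 96 (mod 247)
6^12 ≡ 235 (mod 247)
6^18 ≡ 77 (mod 247)
6^24 ≡ 144 (mod 247)
6^27 ≡ 229 (mod 247)
6^36 ≡ 1 (mod 247) ✓
So ord_247(6) = 36.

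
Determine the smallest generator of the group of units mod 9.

φ(9) = φ(3^2) = 3·(3−1) = 6 = 2 · 3.
g is a primitive root iff g^(6/q) ≢ 1 (mod 9) for each prime q ∈ {2, 3}.
g = 2: 2^3 ≡ 8; 2^2 ≡ 4 — none is 1, so 2 is a primitive root.
The smallest primitive root modulo 9 is 2.

2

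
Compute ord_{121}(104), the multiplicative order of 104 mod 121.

55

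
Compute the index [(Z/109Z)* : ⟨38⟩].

12

By Lagrange's theorem, ord_109(38) divides φ(109) = 109 − 1 = 108 = 2^2 · 3^3.
Divisors of 108: 1, 2, 3, 4, 6, 9, 12, 18, 27, 36, 54, 108.
Check 38^d mod 109 for each divisor in increasing order:
38^1 ≡ 38
38^2 ≡ 27
38^3 ≡ 45
38^4 ≡ 75
38^6 ≡ 63
38^9 ≡ 1
So ord_109(38) = 9, hence |⟨38⟩| = 9.
The index is φ(109) / ord(38) = 108 / 9 = 12.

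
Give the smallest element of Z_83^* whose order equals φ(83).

φ(83) = 83 − 1 = 82 = 2 · 41.
Test candidates g = 2, 3, … against the prime factors q ∈ {2, 41} of φ(83): g is a generator iff g^(82/q) ≢ 1 for every such q.
g = 2: 2^41 ≡ 82; 2^2 ≡ 4 — none is 1, so 2 is a primitive root.
The smallest primitive root modulo 83 is 2.

2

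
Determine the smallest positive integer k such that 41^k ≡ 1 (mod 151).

Since 41 ∈ (Z/151Z)^×, its order divides φ(151) = 151 − 1 = 150 = 2 · 3 · 5^2.
Divisors of 150: 1, 2, 3, 5, 6, 10, 15, 25, 30, 50, 75, 150.
Evaluate successive powers at the divisors of 150:
41^1 ≡ 41
41^2 ≡ 20
41^3 ≡ 65
41^5 ≡ 92
41^6 ≡ 148
41^10 ≡ 8
41^15 ≡ 132
41^25 ≡ 150
41^30 ≡ 59
41^50 ≡ 1
So ord_151(41) = 50.

50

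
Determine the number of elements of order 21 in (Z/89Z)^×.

0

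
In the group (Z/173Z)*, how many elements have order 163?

0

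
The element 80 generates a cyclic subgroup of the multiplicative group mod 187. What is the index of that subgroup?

2

ord(80) | φ(187) = φ(11·17) = (11−1)·(17−1) = 10·16 = 160 = 2^5 · 5.
Divisors of 160: 1, 2, 4, 5, 8, 10, 16, 20, 32, 40, 80, 160.
Check 80^d mod 187 for each divisor in increasing order:
80^1 ≡ 80
80^2 ≡ 42
80^4 ≡ 81
80^5 ≡ 122
80^8 ≡ 16
80^10 ≡ 111
80^16 ≡ 69
80^20 ≡ 166
80^32 ≡ 86
80^40 ≡ 67
80^80 ≡ 1
Thus |⟨80⟩| = ord(80) = 80.
[(Z/187Z)^× : ⟨80⟩] = 160/80 = 2.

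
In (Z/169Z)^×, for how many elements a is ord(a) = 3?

φ(169) = φ(13^2) = 13·(13−1) = 156 = 2^2 · 3 · 13.
(Z/169Z)^× is cyclic (|G| = 156); a cyclic group of order m has exactly φ(d) elements of each order d | m, and none otherwise.
3 | 156, and φ(3) = 3 − 1 = 2.

2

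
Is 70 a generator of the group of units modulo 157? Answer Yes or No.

Yes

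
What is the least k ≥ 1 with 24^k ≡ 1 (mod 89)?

Since 24 ∈ (Z/89Z)^×, its order divides φ(89) = 89 − 1 = 88 = 2^3 · 11.
Divisors of 88: 1, 2, 4, 8, 11, 22, 44, 88.
Evaluate successive powers at the divisors of 88:
24^1 ≡ 24 (mod 89)
24^2 ≡ 42 (mod 89)
24^4 ≡ 73 (mod 89)
24^8 ≡ 78 (mod 89)
24^11 ≡ 37 (mod 89)
24^22 ≡ 34 (mod 89)
24^44 ≡ 88 (mod 89)
24^88 ≡ 1 (mod 89) ✓
Therefore the multiplicative order of 24 modulo 89 is 88.

88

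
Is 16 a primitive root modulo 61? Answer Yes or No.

No

φ(61) = 61 − 1 = 60 = 2^2 · 3 · 5.
Test 16^(60/q) mod 61 for each prime factor q of 60:
16^30 ≡ 1 (mod 61)  [q = 2: ≡ 1 ✗]
16^20 ≡ 47 (mod 61)  [q = 3: ≢ 1 ✓]
16^12 ≡ 34 (mod 61)  [q = 5: ≢ 1 ✓]
Since 16^30 ≡ 1, the order of 16 divides 30 < 60, so 16 is not a primitive root.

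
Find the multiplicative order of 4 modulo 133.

9

The order of 4 must divide φ(133) = φ(7·19) = (7−1)·(19−1) = 6·18 = 108 = 2^2 · 3^3.
Divisors of 108: 1, 2, 3, 4, 6, 9, 12, 18, 27, 36, 54, 108.
Test each divisor d:
4^1 ≡ 4
4^2 ≡ 16
4^3 ≡ 64
4^4 ≡ 123
4^6 ≡ 106
4^9 ≡ 1
The smallest such exponent is 9, so the order of 4 is 9.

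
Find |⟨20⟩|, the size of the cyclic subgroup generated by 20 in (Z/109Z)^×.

54

By Lagrange's theorem, ord_109(20) divides φ(109) = 109 − 1 = 108 = 2^2 · 3^3.
Divisors of 108: 1, 2, 3, 4, 6, 9, 12, 18, 27, 36, 54, 108.
Compute 20^d (mod 109) for the divisors d until we hit 1:
20^1 ≡ 20
20^2 ≡ 73
20^3 ≡ 43
20^4 ≡ 97
20^6 ≡ 105
20^9 ≡ 46
20^12 ≡ 16
20^18 ≡ 45
20^27 ≡ 108
20^36 ≡ 63
20^54 ≡ 1
Hence ord(20) = 54.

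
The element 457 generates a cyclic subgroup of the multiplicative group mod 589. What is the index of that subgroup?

ord(457) | φ(589) = φ(19·31) = (19−1)·(31−1) = 18·30 = 540 = 2^2 · 3^3 · 5.
Divisors of 540: 1, 2, 3, 4, 5, 6, 9, 10, 12, 15, 18, 20, 27, 30, 36, 45, 54, 60, 90, 108, 135, 180, 270, 540.
Check 457^d mod 589 for each divisor in increasing order:
457^1 ≡ 457 (mod 589)
457^2 ≡ 343 (mod 589)
457^3 ≡ 77 (mod 589)
457^4 ≡ 438 (mod 589)
457^5 ≡ 495 (mod 589)
457^6 ≡ 39 (mod 589)
457^9 ≡ 58 (mod 589)
457^10 ≡ 1 (mod 589) ✓
Thus |⟨457⟩| = ord(457) = 10.
[(Z/589Z)^× : ⟨457⟩] = 540/10 = 54.

54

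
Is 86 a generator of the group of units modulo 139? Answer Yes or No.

No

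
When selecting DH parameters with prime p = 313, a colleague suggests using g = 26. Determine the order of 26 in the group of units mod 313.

39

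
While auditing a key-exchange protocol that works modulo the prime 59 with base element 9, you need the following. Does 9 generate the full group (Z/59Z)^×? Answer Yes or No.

No

φ(59) = 59 − 1 = 58 = 2 · 29.
It suffices to check that the order of 9 is not a proper divisor of 58: compute 9^(58/q) for q ∈ {2, 29}.
9^29 ≡ 1 (mod 59)  [q = 2: ≡ 1 ✗]
9^2 ≡ 22 (mod 59)  [q = 29: ≢ 1 ✓]
The check at q = 2 fails, so 9 generates a proper subgroup.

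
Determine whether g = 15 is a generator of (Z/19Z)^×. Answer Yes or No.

Yes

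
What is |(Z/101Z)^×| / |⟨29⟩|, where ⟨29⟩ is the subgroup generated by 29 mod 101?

Since 29 ∈ (Z/101Z)^×, its order divides φ(101) = 101 − 1 = 100 = 2^2 · 5^2.
Divisors of 100: 1, 2, 4, 5, 10, 20, 25, 50, 100.
Check 29^d mod 101 for each divisor in increasing order:
29^1 ≡ 29 (mod 101)
29^2 ≡ 33 (mod 101)
29^4 ≡ 79 (mod 101)
29^5 ≡ 69 (mod 101)
29^10 ≡ 14 (mod 101)
29^20 ≡ 95 (mod 101)
29^25 ≡ 91 (mod 101)
29^50 ≡ 100 (mod 101)
29^100 ≡ 1 (mod 101) ✓
So ord_101(29) = 100, hence |⟨29⟩| = 100.
Index = |(Z/101Z)^×| / |⟨29⟩| = 100 / 100 = 1.

1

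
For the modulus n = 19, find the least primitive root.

2

φ(19) = 19 − 1 = 18 = 2 · 3^2.
g is a primitive root iff g^(18/q) ≢ 1 (mod 19) for each prime q ∈ {2, 3}.
g = 2: 2^9 ≡ 18; 2^6 ≡ 7 — none is 1, so 2 is a primitive root.
So 2 is the smallest generator of (Z/19Z)^×.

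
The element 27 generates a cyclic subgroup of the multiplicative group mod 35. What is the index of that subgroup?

Since 27 ∈ (Z/35Z)^×, its order divides φ(35) = φ(5·7) = (5−1)·(7−1) = 4·6 = 24 = 2^3 · 3.
Divisors of 24: 1, 2, 3, 4, 6, 8, 12, 24.
Test each divisor d:
27^1 ≡ 27
27^2 ≡ 29
27^3 ≡ 13
27^4 ≡ 1
The order of 27 is 4, so the subgroup it generates has 4 elements.
[(Z/35Z)^× : ⟨27⟩] = 24/4 = 6.

6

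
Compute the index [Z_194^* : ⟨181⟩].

The order of 181 must divide φ(194) = φ(2)·φ(97) = 1·96 = 96 = 2^5 · 3.
Divisors of 96: 1, 2, 3, 4, 6, 8, 12, 16, 24, 32, 48, 96.
Test each divisor d:
181^1 ≡ 181
181^2 ≡ 169
181^3 ≡ 131
181^4 ≡ 43
181^6 ≡ 89
181^8 ≡ 103
181^12 ≡ 161
181^16 ≡ 133
181^24 ≡ 119
181^32 ≡ 35
181^48 ≡ 193
181^96 ≡ 1
So ord_194(181) = 96, hence |⟨181⟩| = 96.
The index is φ(194) / ord(181) = 96 / 96 = 1.

1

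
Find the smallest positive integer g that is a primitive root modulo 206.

5

φ(206) = φ(2)·φ(103) = 1·102 = 102 = 2 · 3 · 17.
g is a primitive root iff g^(102/q) ≢ 1 (mod 206) for each prime q ∈ {2, 3, 17}.
g = 2: gcd(2, 206) = 2 > 1, not a unit — skip.
g = 3: 3^51 ≡ 205; 3^34 ≡ 1 — hits 1, so not a primitive root.
g = 4: gcd(4, 206) = 2 > 1, not a unit — skip.
g = 5: 5^51 ≡ 205; 5^34 ≡ 159; 5^6 ≡ 175 — none is 1, so 5 is a primitive root.
So 5 is the smallest generator of (Z/206Z)^×.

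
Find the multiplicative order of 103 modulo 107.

106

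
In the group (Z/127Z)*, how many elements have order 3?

2

φ(127) = 127 − 1 = 126 = 2 · 3^2 · 7.
Since (Z/127Z)^× is cyclic of order 126, the number of elements of order d is φ(d) when d | 126 and 0 otherwise.
3 | 126, and φ(3) = 3 − 1 = 2.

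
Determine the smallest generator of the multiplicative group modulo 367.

6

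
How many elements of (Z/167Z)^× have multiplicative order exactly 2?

1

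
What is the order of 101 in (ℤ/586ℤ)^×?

ord(101) | φ(586) = φ(2)·φ(293) = 1·292 = 292 = 2^2 · 73.
Divisors of 292: 1, 2, 4, 73, 146, 292.
Check 101^d mod 586 for each divisor in increasing order:
101^1 ≡ 101 (mod 586)
101^2 ≡ 239 (mod 586)
101^4 ≡ 279 (mod 586)
101^73 ≡ 431 (mod 586)
101^146 ≡ 585 (mod 586)
101^292 ≡ 1 (mod 586) ✓
Therefore the multiplicative order of 101 modulo 586 is 292.

292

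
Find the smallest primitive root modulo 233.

φ(233) = 233 − 1 = 232 = 2^3 · 29.
Test candidates g = 2, 3, … against the prime factors q ∈ {2, 29} of φ(233): g is a generator iff g^(232/q) ≢ 1 for every such q.
g = 2: 2^116 ≡ 1 — hits 1, so not a primitive root.
g = 3: 3^116 ≡ 232; 3^8 ≡ 37 — none is 1, so 3 is a primitive root.
Hence the least primitive root of 233 is 3.

3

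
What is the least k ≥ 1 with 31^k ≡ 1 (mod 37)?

4

The order of 31 must divide φ(37) = 37 − 1 = 36 = 2^2 · 3^2.
Divisors of 36: 1, 2, 3, 4, 6, 9, 12, 18, 36.
Evaluate successive powers at the divisors of 36:
31^1 ≡ 31
31^2 ≡ 36
31^3 ≡ 6
31^4 ≡ 1
The smallest such exponent is 4, so the order of 31 is 4.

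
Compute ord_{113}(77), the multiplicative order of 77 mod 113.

56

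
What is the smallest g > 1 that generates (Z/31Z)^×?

3

φ(31) = 31 − 1 = 30 = 2 · 3 · 5.
Test candidates g = 2, 3, … against the prime factors q ∈ {2, 3, 5} of φ(31): g is a generator iff g^(30/q) ≢ 1 for every such q.
g = 2: 2^15 ≡ 1 — hits 1, so not a primitive root.
g = 3: 3^15 ≡ 30; 3^10 ≡ 25; 3^6 ≡ 16 — none is 1, so 3 is a primitive root.
So 3 is the smallest generator of (Z/31Z)^×.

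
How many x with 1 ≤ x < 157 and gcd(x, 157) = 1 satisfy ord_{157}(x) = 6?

φ(157) = 157 − 1 = 156 = 2^2 · 3 · 13.
In a cyclic group of order 156, there are φ(d) elements of order d for each divisor d of 156, and zero for non-divisors.
6 = 2 · 3 divides 156, and φ(6) = 2.

2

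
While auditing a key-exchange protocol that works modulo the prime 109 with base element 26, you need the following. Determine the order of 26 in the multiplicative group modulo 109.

27

ord(26) | φ(109) = 109 − 1 = 108 = 2^2 · 3^3.
Divisors of 108: 1, 2, 3, 4, 6, 9, 12, 18, 27, 36, 54, 108.
Check 26^d mod 109 for each divisor in increasing order:
26^1 ≡ 26
26^2 ≡ 22
26^3 ≡ 27
26^4 ≡ 48
26^6 ≡ 75
26^9 ≡ 63
26^12 ≡ 66
26^18 ≡ 45
26^27 ≡ 1
Therefore the multiplicative order of 26 modulo 109 is 27.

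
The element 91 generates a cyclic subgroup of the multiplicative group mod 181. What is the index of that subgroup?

1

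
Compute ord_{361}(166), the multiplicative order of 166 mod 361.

342

By Lagrange's theorem, ord_361(166) divides φ(361) = φ(19^2) = 19·(19−1) = 342 = 2 · 3^2 · 19.
Divisors of 342: 1, 2, 3, 6, 9, 18, 19, 38, 57, 114, 171, 342.
Evaluate successive powers at the divisors of 342:
166^1 ≡ 166 (mod 361)
166^2 ≡ 120 (mod 361)
166^3 ≡ 65 (mod 361)
166^6 ≡ 254 (mod 361)
166^9 ≡ 265 (mod 361)
166^18 ≡ 191 (mod 361)
166^19 ≡ 299 (mod 361)
166^38 ≡ 234 (mod 361)
166^57 ≡ 293 (mod 361)
166^114 ≡ 292 (mod 361)
166^171 ≡ 360 (mod 361)
166^342 ≡ 1 (mod 361) ✓
The smallest such exponent is 342, so the order of 166 is 342.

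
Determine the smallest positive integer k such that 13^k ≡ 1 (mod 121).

By Lagrange's theorem, ord_121(13) divides φ(121) = φ(11^2) = 11·(11−1) = 110 = 2 · 5 · 11.
Divisors of 110: 1, 2, 5, 10, 11, 22, 55, 110.
Check 13^d mod 121 for each divisor in increasing order:
13^1 ≡ 13 (mod 121)
13^2 ≡ 48 (mod 121)
13^5 ≡ 65 (mod 121)
13^10 ≡ 111 (mod 121)
13^11 ≡ 112 (mod 121)
13^22 ≡ 81 (mod 121)
13^55 ≡ 120 (mod 121)
13^110 ≡ 1 (mod 121) ✓
So ord_121(13) = 110.

110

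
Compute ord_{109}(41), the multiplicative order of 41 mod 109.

12

The order of 41 must divide φ(109) = 109 − 1 = 108 = 2^2 · 3^3.
Divisors of 108: 1, 2, 3, 4, 6, 9, 12, 18, 27, 36, 54, 108.
Compute 41^d (mod 109) for the divisors d until we hit 1:
41^1 ≡ 41 (mod 109)
41^2 ≡ 46 (mod 109)
41^3 ≡ 33 (mod 109)
41^4 ≡ 45 (mod 109)
41^6 ≡ 108 (mod 109)
41^9 ≡ 76 (mod 109)
41^12 ≡ 1 (mod 109) ✓
Therefore the multiplicative order of 41 modulo 109 is 12.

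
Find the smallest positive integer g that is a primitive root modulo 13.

2

φ(13) = 13 − 1 = 12 = 2^2 · 3.
g is a primitive root iff g^(12/q) ≢ 1 (mod 13) for each prime q ∈ {2, 3}.
g = 2: 2^6 ≡ 12; 2^4 ≡ 3 — none is 1, so 2 is a primitive root.
The smallest primitive root modulo 13 is 2.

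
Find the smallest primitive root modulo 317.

2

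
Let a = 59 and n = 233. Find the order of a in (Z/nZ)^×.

By Lagrange's theorem, ord_233(59) divides φ(233) = 233 − 1 = 232 = 2^3 · 29.
Divisors of 232: 1, 2, 4, 8, 29, 58, 116, 232.
Check 59^d mod 233 for each divisor in increasing order:
59^1 ≡ 59 (mod 233)
59^2 ≡ 219 (mod 233)
59^4 ≡ 196 (mod 233)
59^8 ≡ 204 (mod 233)
59^29 ≡ 221 (mod 233)
59^58 ≡ 144 (mod 233)
59^116 ≡ 232 (mod 233)
59^232 ≡ 1 (mod 233) ✓
Hence ord(59) = 232.

232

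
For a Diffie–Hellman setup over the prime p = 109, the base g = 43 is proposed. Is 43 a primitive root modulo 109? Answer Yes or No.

φ(109) = 109 − 1 = 108 = 2^2 · 3^3.
It suffices to check that the order of 43 is not a proper divisor of 108: compute 43^(108/q) for q ∈ {2, 3}.
43^54 ≡ 1 (mod 109)  [q = 2: ≡ 1 ✗]
43^36 ≡ 1 (mod 109)  [q = 3: ≡ 1 ✗]
43^54 ≡ 1 shows ord(43) | 54, strictly less than φ(109); not a primitive root.

No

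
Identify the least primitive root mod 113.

φ(113) = 113 − 1 = 112 = 2^4 · 7.
g is a primitive root iff g^(112/q) ≢ 1 (mod 113) for each prime q ∈ {2, 7}.
g = 2: 2^56 ≡ 1 — hits 1, so not a primitive root.
g = 3: 3^56 ≡ 112; 3^16 ≡ 49 — none is 1, so 3 is a primitive root.
The smallest primitive root modulo 113 is 3.

3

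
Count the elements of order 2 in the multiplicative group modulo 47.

1

φ(47) = 47 − 1 = 46 = 2 · 23.
Since (Z/47Z)^× is cyclic of order 46, the number of elements of order d is φ(d) when d | 46 and 0 otherwise.
2 | 46, and φ(2) = 2 − 1 = 1.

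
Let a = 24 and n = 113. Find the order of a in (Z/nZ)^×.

112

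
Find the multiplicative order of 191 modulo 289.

68

The order of 191 must divide φ(289) = φ(17^2) = 17·(17−1) = 272 = 2^4 · 17.
Divisors of 272: 1, 2, 4, 8, 16, 17, 34, 68, 136, 272.
Compute 191^d (mod 289) for the divisors d until we hit 1:
191^1 ≡ 191 (mod 289)
191^2 ≡ 67 (mod 289)
191^4 ≡ 154 (mod 289)
191^8 ≡ 18 (mod 289)
191^16 ≡ 35 (mod 289)
191^17 ≡ 38 (mod 289)
191^34 ≡ 288 (mod 289)
191^68 ≡ 1 (mod 289) ✓
Therefore the multiplicative order of 191 modulo 289 is 68.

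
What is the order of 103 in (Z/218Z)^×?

108

ord(103) | φ(218) = φ(2)·φ(109) = 1·108 = 108 = 2^2 · 3^3.
Divisors of 108: 1, 2, 3, 4, 6, 9, 12, 18, 27, 36, 54, 108.
Evaluate successive powers at the divisors of 108:
103^1 ≡ 103 (mod 218)
103^2 ≡ 145 (mod 218)
103^3 ≡ 111 (mod 218)
103^4 ≡ 97 (mod 218)
103^6 ≡ 113 (mod 218)
103^9 ≡ 117 (mod 218)
103^12 ≡ 125 (mod 218)
103^18 ≡ 173 (mod 218)
103^27 ≡ 185 (mod 218)
103^36 ≡ 63 (mod 218)
103^54 ≡ 217 (mod 218)
103^108 ≡ 1 (mod 218) ✓
So ord_218(103) = 108.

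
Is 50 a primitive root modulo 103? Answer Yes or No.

No

φ(103) = 103 − 1 = 102 = 2 · 3 · 17.
It suffices to check that the order of 50 is not a proper divisor of 102: compute 50^(102/q) for q ∈ {2, 3, 17}.
50^51 ≡ 1 (mod 103)  [q = 2: ≡ 1 ✗]
50^34 ≡ 56 (mod 103)  [q = 3: ≢ 1 ✓]
50^6 ≡ 13 (mod 103)  [q = 17: ≢ 1 ✓]
The check at q = 2 fails, so 50 generates a proper subgroup.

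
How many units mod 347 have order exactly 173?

172

φ(347) = 347 − 1 = 346 = 2 · 173.
(Z/347Z)^× is cyclic (|G| = 346); a cyclic group of order m has exactly φ(d) elements of each order d | m, and none otherwise.
173 | 346, and φ(173) = 173 − 1 = 172.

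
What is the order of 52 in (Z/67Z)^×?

22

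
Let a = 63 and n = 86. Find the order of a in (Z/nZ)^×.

42

By Lagrange's theorem, ord_86(63) divides φ(86) = φ(2)·φ(43) = 1·42 = 42 = 2 · 3 · 7.
Divisors of 42: 1, 2, 3, 6, 7, 14, 21, 42.
Test each divisor d:
63^1 ≡ 63 (mod 86)
63^2 ≡ 13 (mod 86)
63^3 ≡ 45 (mod 86)
63^6 ≡ 47 (mod 86)
63^7 ≡ 37 (mod 86)
63^14 ≡ 79 (mod 86)
63^21 ≡ 85 (mod 86)
63^42 ≡ 1 (mod 86) ✓
Therefore the multiplicative order of 63 modulo 86 is 42.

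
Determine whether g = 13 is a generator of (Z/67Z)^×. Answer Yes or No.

Yes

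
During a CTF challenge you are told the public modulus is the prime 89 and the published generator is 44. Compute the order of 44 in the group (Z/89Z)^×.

By Lagrange's theorem, ord_89(44) divides φ(89) = 89 − 1 = 88 = 2^3 · 11.
Divisors of 88: 1, 2, 4, 8, 11, 22, 44, 88.
Compute 44^d (mod 89) for the divisors d until we hit 1:
44^1 ≡ 44 (mod 89)
44^2 ≡ 67 (mod 89)
44^4 ≡ 39 (mod 89)
44^8 ≡ 8 (mod 89)
44^11 ≡ 88 (mod 89)
44^22 ≡ 1 (mod 89) ✓
Therefore the multiplicative order of 44 modulo 89 is 22.

22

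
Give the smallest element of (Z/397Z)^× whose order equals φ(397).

5

φ(397) = 397 − 1 = 396 = 2^2 · 3^2 · 11.
g is a primitive root iff g^(396/q) ≢ 1 (mod 397) for each prime q ∈ {2, 3, 11}.
g = 2: 2^198 ≡ 396; 2^132 ≡ 1 — hits 1, so not a primitive root.
g = 3: 3^198 ≡ 1 — hits 1, so not a primitive root.
g = 4: 4^198 ≡ 1 — hits 1, so not a primitive root.
g = 5: 5^198 ≡ 396; 5^132 ≡ 362; 5^36 ≡ 290 — none is 1, so 5 is a primitive root.
The smallest primitive root modulo 397 is 5.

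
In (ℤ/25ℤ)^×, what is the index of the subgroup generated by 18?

The order of 18 must divide φ(25) = φ(5^2) = 5·(5−1) = 20 = 2^2 · 5.
Divisors of 20: 1, 2, 4, 5, 10, 20.
Evaluate successive powers at the divisors of 20:
18^1 ≡ 18 (mod 25)
18^2 ≡ 24 (mod 25)
18^4 ≡ 1 (mod 25) ✓
The order of 18 is 4, so the subgroup it generates has 4 elements.
Index = |(Z/25Z)^×| / |⟨18⟩| = 20 / 4 = 5.

5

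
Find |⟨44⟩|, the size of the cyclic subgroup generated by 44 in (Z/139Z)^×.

Since 44 ∈ (Z/139Z)^×, its order divides φ(139) = 139 − 1 = 138 = 2 · 3 · 23.
Divisors of 138: 1, 2, 3, 6, 23, 46, 69, 138.
Compute 44^d (mod 139) for the divisors d until we hit 1:
44^1 ≡ 44 (mod 139)
44^2 ≡ 129 (mod 139)
44^3 ≡ 116 (mod 139)
44^6 ≡ 112 (mod 139)
44^23 ≡ 1 (mod 139) ✓
Therefore the multiplicative order of 44 modulo 139 is 23.

23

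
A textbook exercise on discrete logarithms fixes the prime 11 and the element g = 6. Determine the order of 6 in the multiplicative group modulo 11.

ord(6) | φ(11) = 11 − 1 = 10 = 2 · 5.
Divisors of 10: 1, 2, 5, 10.
Compute 6^d (mod 11) for the divisors d until we hit 1:
6^1 ≡ 6
6^2 ≡ 3
6^5 ≡ 10
6^10 ≡ 1
Therefore the multiplicative order of 6 modulo 11 is 10.

10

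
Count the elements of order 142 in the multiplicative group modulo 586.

0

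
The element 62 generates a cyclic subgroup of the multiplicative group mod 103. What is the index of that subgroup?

Since 62 ∈ (Z/103Z)^×, its order divides φ(103) = 103 − 1 = 102 = 2 · 3 · 17.
Divisors of 102: 1, 2, 3, 6, 17, 34, 51, 102.
Evaluate successive powers at the divisors of 102:
62^1 ≡ 62 (mod 103)
62^2 ≡ 33 (mod 103)
62^3 ≡ 89 (mod 103)
62^6 ≡ 93 (mod 103)
62^17 ≡ 47 (mod 103)
62^34 ≡ 46 (mod 103)
62^51 ≡ 102 (mod 103)
62^102 ≡ 1 (mod 103) ✓
The order of 62 is 102, so the subgroup it generates has 102 elements.
Index = |(Z/103Z)^×| / |⟨62⟩| = 102 / 102 = 1.

1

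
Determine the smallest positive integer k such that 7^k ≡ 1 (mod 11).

10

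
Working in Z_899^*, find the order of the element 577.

420

By Lagrange's theorem, ord_899(577) divides φ(899) = φ(29·31) = (29−1)·(31−1) = 28·30 = 840 = 2^3 · 3 · 5 · 7.
Divisors of 840: 1, 2, 3, 4, 5, 6, 7, 8, 10, 12, 14, 15, 20, 21, 24, 28, 30, 35, 40, 42, 56, 60, 70, 84, 105, 120, 140, 168, 210, 280, 420, 840.
Test each divisor d:
577^1 ≡ 577 (mod 899)
577^2 ≡ 299 (mod 899)
577^3 ≡ 814 (mod 899)
577^4 ≡ 400 (mod 899)
577^5 ≡ 656 (mod 899)
577^6 ≡ 33 (mod 899)
577^7 ≡ 162 (mod 899)
577^8 ≡ 877 (mod 899)
577^10 ≡ 614 (mod 899)
577^12 ≡ 190 (mod 899)
577^14 ≡ 173 (mod 899)
577^15 ≡ 32 (mod 899)
577^20 ≡ 315 (mod 899)
577^21 ≡ 157 (mod 899)
577^24 ≡ 140 (mod 899)
577^28 ≡ 262 (mod 899)
577^30 ≡ 125 (mod 899)
577^35 ≡ 191 (mod 899)
577^40 ≡ 335 (mod 899)
577^42 ≡ 376 (mod 899)
577^56 ≡ 320 (mod 899)
577^60 ≡ 342 (mod 899)
577^70 ≡ 521 (mod 899)
577^84 ≡ 233 (mod 899)
577^105 ≡ 621 (mod 899)
577^120 ≡ 94 (mod 899)
577^140 ≡ 842 (mod 899)
577^168 ≡ 349 (mod 899)
577^210 ≡ 869 (mod 899)
577^280 ≡ 552 (mod 899)
577^420 ≡ 1 (mod 899) ✓
The smallest such exponent is 420, so the order of 577 is 420.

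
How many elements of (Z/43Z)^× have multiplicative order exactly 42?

φ(43) = 43 − 1 = 42 = 2 · 3 · 7.
In a cyclic group of order 42, there are φ(d) elements of order d for each divisor d of 42, and zero for non-divisors.
42 = 2 · 3 · 7 divides 42, and φ(42) = 12.

12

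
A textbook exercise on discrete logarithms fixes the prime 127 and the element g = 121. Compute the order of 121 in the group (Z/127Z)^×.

By Lagrange's theorem, ord_127(121) divides φ(127) = 127 − 1 = 126 = 2 · 3^2 · 7.
Divisors of 126: 1, 2, 3, 6, 7, 9, 14, 18, 21, 42, 63, 126.
Test each divisor d:
121^1 ≡ 121 (mod 127)
121^2 ≡ 36 (mod 127)
121^3 ≡ 38 (mod 127)
121^6 ≡ 47 (mod 127)
121^7 ≡ 99 (mod 127)
121^9 ≡ 8 (mod 127)
121^14 ≡ 22 (mod 127)
121^18 ≡ 64 (mod 127)
121^21 ≡ 19 (mod 127)
121^42 ≡ 107 (mod 127)
121^63 ≡ 1 (mod 127) ✓
Hence ord(121) = 63.

63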